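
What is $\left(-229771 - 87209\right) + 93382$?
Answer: $-223598$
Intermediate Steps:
$\left(-229771 - 87209\right) + 93382 = -316980 + 93382 = -223598$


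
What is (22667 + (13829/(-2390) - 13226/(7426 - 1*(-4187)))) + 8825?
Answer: 873870458123/27755070 ≈ 31485.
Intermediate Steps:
(22667 + (13829/(-2390) - 13226/(7426 - 1*(-4187)))) + 8825 = (22667 + (13829*(-1/2390) - 13226/(7426 + 4187))) + 8825 = (22667 + (-13829/2390 - 13226/11613)) + 8825 = (22667 - 192206317/27755070) + 8825 = 628931965373/27755070 + 8825 = 873870458123/27755070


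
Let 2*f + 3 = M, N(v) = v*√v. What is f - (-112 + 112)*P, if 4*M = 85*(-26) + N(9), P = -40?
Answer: -2195/8 ≈ -274.38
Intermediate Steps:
N(v) = v^(3/2)
M = -2183/4 (M = (85*(-26) + 9^(3/2))/4 = (-2210 + 27)/4 = (¼)*(-2183) = -2183/4 ≈ -545.75)
f = -2195/8 (f = -3/2 + (½)*(-2183/4) = -3/2 - 2183/8 = -2195/8 ≈ -274.38)
f - (-112 + 112)*P = -2195/8 - (-112 + 112)*(-40) = -2195/8 - 0*(-40) = -2195/8 - 1*0 = -2195/8 + 0 = -2195/8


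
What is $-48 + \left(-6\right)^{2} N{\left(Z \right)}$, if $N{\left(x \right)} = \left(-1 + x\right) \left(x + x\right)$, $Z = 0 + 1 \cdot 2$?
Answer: $96$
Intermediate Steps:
$Z = 2$ ($Z = 0 + 2 = 2$)
$N{\left(x \right)} = 2 x \left(-1 + x\right)$ ($N{\left(x \right)} = \left(-1 + x\right) 2 x = 2 x \left(-1 + x\right)$)
$-48 + \left(-6\right)^{2} N{\left(Z \right)} = -48 + \left(-6\right)^{2} \cdot 2 \cdot 2 \left(-1 + 2\right) = -48 + 36 \cdot 2 \cdot 2 \cdot 1 = -48 + 36 \cdot 4 = -48 + 144 = 96$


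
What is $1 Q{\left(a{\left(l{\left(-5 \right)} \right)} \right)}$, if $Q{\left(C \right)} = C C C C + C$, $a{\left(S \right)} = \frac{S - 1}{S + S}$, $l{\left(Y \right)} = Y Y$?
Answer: $\frac{208236}{390625} \approx 0.53308$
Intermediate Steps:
$l{\left(Y \right)} = Y^{2}$
$a{\left(S \right)} = \frac{-1 + S}{2 S}$
$Q{\left(C \right)} = C + C^{4}$ ($Q{\left(C \right)} = C^{2} C C + C = C^{3} C + C = C^{4} + C = C + C^{4}$)
$1 Q{\left(a{\left(l{\left(-5 \right)} \right)} \right)} = 1 \left(\frac{-1 + \left(-5\right)^{2}}{2 \left(-5\right)^{2}} + \left(\frac{-1 + \left(-5\right)^{2}}{2 \left(-5\right)^{2}}\right)^{4}\right) = 1 \left(\frac{-1 + 25}{2 \cdot 25} + \left(\frac{-1 + 25}{2 \cdot 25}\right)^{4}\right) = 1 \left(\frac{1}{2} \cdot \frac{1}{25} \cdot 24 + \left(\frac{1}{2} \cdot \frac{1}{25} \cdot 24\right)^{4}\right) = 1 \left(\frac{12}{25} + \left(\frac{12}{25}\right)^{4}\right) = 1 \left(\frac{12}{25} + \frac{20736}{390625}\right) = 1 \cdot \frac{208236}{390625} = \frac{208236}{390625}$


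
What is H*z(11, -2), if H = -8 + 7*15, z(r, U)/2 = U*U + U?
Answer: 388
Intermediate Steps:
z(r, U) = 2*U + 2*U² (z(r, U) = 2*(U*U + U) = 2*(U² + U) = 2*(U + U²) = 2*U + 2*U²)
H = 97 (H = -8 + 105 = 97)
H*z(11, -2) = 97*(2*(-2)*(1 - 2)) = 97*(2*(-2)*(-1)) = 97*4 = 388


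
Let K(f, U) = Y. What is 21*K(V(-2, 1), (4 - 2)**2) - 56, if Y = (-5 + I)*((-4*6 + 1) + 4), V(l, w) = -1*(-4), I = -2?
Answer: 2737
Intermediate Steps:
V(l, w) = 4
Y = 133 (Y = (-5 - 2)*((-4*6 + 1) + 4) = -7*((-24 + 1) + 4) = -7*(-23 + 4) = -7*(-19) = 133)
K(f, U) = 133
21*K(V(-2, 1), (4 - 2)**2) - 56 = 21*133 - 56 = 2793 - 56 = 2737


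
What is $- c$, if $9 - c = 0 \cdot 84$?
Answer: $-9$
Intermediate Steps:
$c = 9$ ($c = 9 - 0 \cdot 84 = 9 - 0 = 9 + 0 = 9$)
$- c = \left(-1\right) 9 = -9$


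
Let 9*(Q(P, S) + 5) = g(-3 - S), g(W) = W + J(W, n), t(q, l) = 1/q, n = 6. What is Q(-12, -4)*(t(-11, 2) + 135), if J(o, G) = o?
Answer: -63812/99 ≈ -644.57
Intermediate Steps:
g(W) = 2*W (g(W) = W + W = 2*W)
Q(P, S) = -17/3 - 2*S/9 (Q(P, S) = -5 + (2*(-3 - S))/9 = -5 + (-6 - 2*S)/9 = -5 + (-⅔ - 2*S/9) = -17/3 - 2*S/9)
Q(-12, -4)*(t(-11, 2) + 135) = (-17/3 - 2/9*(-4))*(1/(-11) + 135) = (-17/3 + 8/9)*(-1/11 + 135) = -43/9*1484/11 = -63812/99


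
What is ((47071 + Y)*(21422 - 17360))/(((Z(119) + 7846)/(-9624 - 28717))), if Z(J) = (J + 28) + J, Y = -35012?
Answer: -313013738563/1352 ≈ -2.3152e+8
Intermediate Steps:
Z(J) = 28 + 2*J (Z(J) = (28 + J) + J = 28 + 2*J)
((47071 + Y)*(21422 - 17360))/(((Z(119) + 7846)/(-9624 - 28717))) = ((47071 - 35012)*(21422 - 17360))/((((28 + 2*119) + 7846)/(-9624 - 28717))) = (12059*4062)/((((28 + 238) + 7846)/(-38341))) = 48983658/(((266 + 7846)*(-1/38341))) = 48983658/((8112*(-1/38341))) = 48983658/(-8112/38341) = 48983658*(-38341/8112) = -313013738563/1352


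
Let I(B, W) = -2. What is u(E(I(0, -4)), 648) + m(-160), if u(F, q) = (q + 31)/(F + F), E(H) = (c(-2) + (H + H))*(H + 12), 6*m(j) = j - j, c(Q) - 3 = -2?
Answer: -679/60 ≈ -11.317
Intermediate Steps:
c(Q) = 1 (c(Q) = 3 - 2 = 1)
m(j) = 0 (m(j) = (j - j)/6 = (⅙)*0 = 0)
E(H) = (1 + 2*H)*(12 + H) (E(H) = (1 + (H + H))*(H + 12) = (1 + 2*H)*(12 + H))
u(F, q) = (31 + q)/(2*F) (u(F, q) = (31 + q)/((2*F)) = (31 + q)*(1/(2*F)) = (31 + q)/(2*F))
u(E(I(0, -4)), 648) + m(-160) = (31 + 648)/(2*(12 + 2*(-2)² + 25*(-2))) + 0 = (½)*679/(12 + 2*4 - 50) + 0 = (½)*679/(12 + 8 - 50) + 0 = (½)*679/(-30) + 0 = (½)*(-1/30)*679 + 0 = -679/60 + 0 = -679/60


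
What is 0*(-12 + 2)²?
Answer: 0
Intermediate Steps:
0*(-12 + 2)² = 0*(-10)² = 0*100 = 0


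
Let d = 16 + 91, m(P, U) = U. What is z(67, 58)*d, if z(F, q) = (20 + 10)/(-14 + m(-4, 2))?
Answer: -535/2 ≈ -267.50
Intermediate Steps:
d = 107
z(F, q) = -5/2 (z(F, q) = (20 + 10)/(-14 + 2) = 30/(-12) = 30*(-1/12) = -5/2)
z(67, 58)*d = -5/2*107 = -535/2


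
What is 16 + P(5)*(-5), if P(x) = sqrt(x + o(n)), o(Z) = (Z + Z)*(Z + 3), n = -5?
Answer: -9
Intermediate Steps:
o(Z) = 2*Z*(3 + Z) (o(Z) = (2*Z)*(3 + Z) = 2*Z*(3 + Z))
P(x) = sqrt(20 + x) (P(x) = sqrt(x + 2*(-5)*(3 - 5)) = sqrt(x + 2*(-5)*(-2)) = sqrt(x + 20) = sqrt(20 + x))
16 + P(5)*(-5) = 16 + sqrt(20 + 5)*(-5) = 16 + sqrt(25)*(-5) = 16 + 5*(-5) = 16 - 25 = -9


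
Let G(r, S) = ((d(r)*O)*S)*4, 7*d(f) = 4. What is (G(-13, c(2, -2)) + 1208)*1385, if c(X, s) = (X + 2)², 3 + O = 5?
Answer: 12420680/7 ≈ 1.7744e+6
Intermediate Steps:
d(f) = 4/7 (d(f) = (⅐)*4 = 4/7)
O = 2 (O = -3 + 5 = 2)
c(X, s) = (2 + X)²
G(r, S) = 32*S/7 (G(r, S) = (((4/7)*2)*S)*4 = (8*S/7)*4 = 32*S/7)
(G(-13, c(2, -2)) + 1208)*1385 = (32*(2 + 2)²/7 + 1208)*1385 = ((32/7)*4² + 1208)*1385 = ((32/7)*16 + 1208)*1385 = (512/7 + 1208)*1385 = (8968/7)*1385 = 12420680/7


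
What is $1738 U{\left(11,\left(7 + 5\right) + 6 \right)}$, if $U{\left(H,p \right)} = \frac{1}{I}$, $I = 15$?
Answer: $\frac{1738}{15} \approx 115.87$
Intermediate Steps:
$U{\left(H,p \right)} = \frac{1}{15}$
$1738 U{\left(11,\left(7 + 5\right) + 6 \right)} = 1738 \cdot \frac{1}{15} = \frac{1738}{15}$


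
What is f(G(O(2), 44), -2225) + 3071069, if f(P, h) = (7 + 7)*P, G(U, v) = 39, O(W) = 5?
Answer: 3071615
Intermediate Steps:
f(P, h) = 14*P
f(G(O(2), 44), -2225) + 3071069 = 14*39 + 3071069 = 546 + 3071069 = 3071615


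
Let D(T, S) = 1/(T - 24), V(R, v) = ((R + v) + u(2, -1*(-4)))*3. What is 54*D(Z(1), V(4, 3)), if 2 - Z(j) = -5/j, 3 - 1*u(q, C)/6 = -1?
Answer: -54/17 ≈ -3.1765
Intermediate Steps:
u(q, C) = 24 (u(q, C) = 18 - 6*(-1) = 18 + 6 = 24)
Z(j) = 2 + 5/j (Z(j) = 2 - (-5)/j = 2 + 5/j)
V(R, v) = 72 + 3*R + 3*v (V(R, v) = ((R + v) + 24)*3 = (24 + R + v)*3 = 72 + 3*R + 3*v)
D(T, S) = 1/(-24 + T)
54*D(Z(1), V(4, 3)) = 54/(-24 + (2 + 5/1)) = 54/(-24 + (2 + 5*1)) = 54/(-24 + (2 + 5)) = 54/(-24 + 7) = 54/(-17) = 54*(-1/17) = -54/17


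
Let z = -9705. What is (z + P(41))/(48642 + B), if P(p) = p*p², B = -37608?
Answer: 29608/5517 ≈ 5.3667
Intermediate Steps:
P(p) = p³
(z + P(41))/(48642 + B) = (-9705 + 41³)/(48642 - 37608) = (-9705 + 68921)/11034 = 59216*(1/11034) = 29608/5517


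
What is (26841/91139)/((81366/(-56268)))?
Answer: -251714898/1235935979 ≈ -0.20366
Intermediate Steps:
(26841/91139)/((81366/(-56268))) = (26841*(1/91139))/((81366*(-1/56268))) = 26841/(91139*(-13561/9378)) = (26841/91139)*(-9378/13561) = -251714898/1235935979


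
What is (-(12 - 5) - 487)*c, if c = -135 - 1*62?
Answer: 97318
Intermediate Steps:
c = -197 (c = -135 - 62 = -197)
(-(12 - 5) - 487)*c = (-(12 - 5) - 487)*(-197) = (-1*7 - 487)*(-197) = (-7 - 487)*(-197) = -494*(-197) = 97318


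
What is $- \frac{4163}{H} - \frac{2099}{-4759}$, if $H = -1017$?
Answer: $\frac{21946400}{4839903} \approx 4.5345$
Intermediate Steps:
$- \frac{4163}{H} - \frac{2099}{-4759} = - \frac{4163}{-1017} - \frac{2099}{-4759} = \left(-4163\right) \left(- \frac{1}{1017}\right) - - \frac{2099}{4759} = \frac{4163}{1017} + \frac{2099}{4759} = \frac{21946400}{4839903}$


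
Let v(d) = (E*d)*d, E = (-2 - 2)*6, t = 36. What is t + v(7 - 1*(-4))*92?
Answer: -267132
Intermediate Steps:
E = -24 (E = -4*6 = -24)
v(d) = -24*d² (v(d) = (-24*d)*d = -24*d²)
t + v(7 - 1*(-4))*92 = 36 - 24*(7 - 1*(-4))²*92 = 36 - 24*(7 + 4)²*92 = 36 - 24*11²*92 = 36 - 24*121*92 = 36 - 2904*92 = 36 - 267168 = -267132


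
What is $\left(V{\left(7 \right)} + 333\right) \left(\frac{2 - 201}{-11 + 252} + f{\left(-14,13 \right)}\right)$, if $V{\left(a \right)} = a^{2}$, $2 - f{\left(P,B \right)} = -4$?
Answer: $\frac{476354}{241} \approx 1976.6$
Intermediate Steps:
$f{\left(P,B \right)} = 6$ ($f{\left(P,B \right)} = 2 - -4 = 2 + 4 = 6$)
$\left(V{\left(7 \right)} + 333\right) \left(\frac{2 - 201}{-11 + 252} + f{\left(-14,13 \right)}\right) = \left(7^{2} + 333\right) \left(\frac{2 - 201}{-11 + 252} + 6\right) = \left(49 + 333\right) \left(- \frac{199}{241} + 6\right) = 382 \left(\left(-199\right) \frac{1}{241} + 6\right) = 382 \left(- \frac{199}{241} + 6\right) = 382 \cdot \frac{1247}{241} = \frac{476354}{241}$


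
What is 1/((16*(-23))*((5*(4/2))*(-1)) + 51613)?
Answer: 1/55293 ≈ 1.8085e-5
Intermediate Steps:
1/((16*(-23))*((5*(4/2))*(-1)) + 51613) = 1/(-368*5*(4*(½))*(-1) + 51613) = 1/(-368*5*2*(-1) + 51613) = 1/(-3680*(-1) + 51613) = 1/(-368*(-10) + 51613) = 1/(3680 + 51613) = 1/55293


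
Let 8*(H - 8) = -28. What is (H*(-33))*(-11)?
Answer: 3267/2 ≈ 1633.5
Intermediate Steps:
H = 9/2 (H = 8 + (⅛)*(-28) = 8 - 7/2 = 9/2 ≈ 4.5000)
(H*(-33))*(-11) = ((9/2)*(-33))*(-11) = -297/2*(-11) = 3267/2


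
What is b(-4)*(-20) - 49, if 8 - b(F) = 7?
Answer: -69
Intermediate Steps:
b(F) = 1 (b(F) = 8 - 1*7 = 8 - 7 = 1)
b(-4)*(-20) - 49 = 1*(-20) - 49 = -20 - 49 = -69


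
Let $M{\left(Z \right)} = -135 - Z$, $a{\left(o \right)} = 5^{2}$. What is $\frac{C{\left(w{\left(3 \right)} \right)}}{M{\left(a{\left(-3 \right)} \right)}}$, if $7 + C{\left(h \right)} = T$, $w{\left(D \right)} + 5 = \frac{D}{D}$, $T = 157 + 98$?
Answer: $- \frac{31}{20} \approx -1.55$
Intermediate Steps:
$a{\left(o \right)} = 25$
$T = 255$
$w{\left(D \right)} = -4$ ($w{\left(D \right)} = -5 + \frac{D}{D} = -5 + 1 = -4$)
$C{\left(h \right)} = 248$ ($C{\left(h \right)} = -7 + 255 = 248$)
$\frac{C{\left(w{\left(3 \right)} \right)}}{M{\left(a{\left(-3 \right)} \right)}} = \frac{248}{-135 - 25} = \frac{248}{-160} = 248 \left(- \frac{1}{160}\right) = - \frac{31}{20}$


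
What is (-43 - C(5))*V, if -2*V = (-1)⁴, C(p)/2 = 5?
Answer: 53/2 ≈ 26.500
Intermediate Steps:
C(p) = 10 (C(p) = 2*5 = 10)
V = -½ (V = -½*(-1)⁴ = -½*1 = -½ ≈ -0.50000)
(-43 - C(5))*V = (-43 - 1*10)*(-½) = (-43 - 10)*(-½) = -53*(-½) = 53/2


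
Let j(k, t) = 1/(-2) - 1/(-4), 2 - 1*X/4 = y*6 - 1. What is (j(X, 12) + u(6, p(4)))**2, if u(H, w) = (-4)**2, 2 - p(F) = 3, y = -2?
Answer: 3969/16 ≈ 248.06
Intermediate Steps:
p(F) = -1 (p(F) = 2 - 1*3 = 2 - 3 = -1)
X = 60 (X = 8 - 4*(-2*6 - 1) = 8 - 4*(-12 - 1) = 8 - 4*(-13) = 8 + 52 = 60)
j(k, t) = -1/4 (j(k, t) = 1*(-1/2) - 1*(-1/4) = -1/2 + 1/4 = -1/4)
u(H, w) = 16
(j(X, 12) + u(6, p(4)))**2 = (-1/4 + 16)**2 = (63/4)**2 = 3969/16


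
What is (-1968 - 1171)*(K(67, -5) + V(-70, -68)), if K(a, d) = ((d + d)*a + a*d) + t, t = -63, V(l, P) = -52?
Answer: 3515680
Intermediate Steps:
K(a, d) = -63 + 3*a*d (K(a, d) = ((d + d)*a + a*d) - 63 = ((2*d)*a + a*d) - 63 = (2*a*d + a*d) - 63 = 3*a*d - 63 = -63 + 3*a*d)
(-1968 - 1171)*(K(67, -5) + V(-70, -68)) = (-1968 - 1171)*((-63 + 3*67*(-5)) - 52) = -3139*((-63 - 1005) - 52) = -3139*(-1068 - 52) = -3139*(-1120) = 3515680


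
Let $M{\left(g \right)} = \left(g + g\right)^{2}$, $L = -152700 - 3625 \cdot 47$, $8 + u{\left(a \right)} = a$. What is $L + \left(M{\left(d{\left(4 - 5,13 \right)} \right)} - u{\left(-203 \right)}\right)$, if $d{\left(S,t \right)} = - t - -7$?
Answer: $-322720$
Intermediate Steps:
$u{\left(a \right)} = -8 + a$
$d{\left(S,t \right)} = 7 - t$ ($d{\left(S,t \right)} = - t + 7 = 7 - t$)
$L = -323075$ ($L = -152700 - 170375 = -323075$)
$M{\left(g \right)} = 4 g^{2}$ ($M{\left(g \right)} = \left(2 g\right)^{2} = 4 g^{2}$)
$L + \left(M{\left(d{\left(4 - 5,13 \right)} \right)} - u{\left(-203 \right)}\right) = -323075 + \left(4 \left(7 - 13\right)^{2} - \left(-8 - 203\right)\right) = -323075 + \left(4 \left(7 - 13\right)^{2} - -211\right) = -323075 + \left(4 \left(-6\right)^{2} + 211\right) = -323075 + \left(4 \cdot 36 + 211\right) = -323075 + \left(144 + 211\right) = -323075 + 355 = -322720$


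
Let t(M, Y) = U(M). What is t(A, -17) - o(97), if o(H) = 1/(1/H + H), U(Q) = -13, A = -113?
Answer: -122427/9410 ≈ -13.010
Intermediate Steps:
t(M, Y) = -13
o(H) = 1/(H + 1/H)
t(A, -17) - o(97) = -13 - 97/(1 + 97²) = -13 - 97/(1 + 9409) = -13 - 97/9410 = -122427/9410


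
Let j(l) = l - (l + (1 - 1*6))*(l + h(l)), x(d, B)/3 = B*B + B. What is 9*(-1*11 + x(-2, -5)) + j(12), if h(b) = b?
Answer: 285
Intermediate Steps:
x(d, B) = 3*B + 3*B² (x(d, B) = 3*(B*B + B) = 3*(B² + B) = 3*(B + B²) = 3*B + 3*B²)
j(l) = l - 2*l*(-5 + l) (j(l) = l - (l + (1 - 1*6))*(l + l) = l - (l + (1 - 6))*2*l = l - (l - 5)*2*l = l - (-5 + l)*2*l = l - 2*l*(-5 + l))
9*(-1*11 + x(-2, -5)) + j(12) = 9*(-1*11 + 3*(-5)*(1 - 5)) + 12*(11 - 2*12) = 9*(-11 + 3*(-5)*(-4)) + 12*(11 - 24) = 9*(-11 + 60) + 12*(-13) = 9*49 - 156 = 441 - 156 = 285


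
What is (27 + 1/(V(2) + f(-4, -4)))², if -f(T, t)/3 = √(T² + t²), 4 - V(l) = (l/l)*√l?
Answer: 37758219/51842 - 56485*√2/25921 ≈ 725.25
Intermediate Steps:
V(l) = 4 - √l (V(l) = 4 - l/l*√l = 4 - √l)
f(T, t) = -3*√(T² + t²)
(27 + 1/(V(2) + f(-4, -4)))² = (27 + 1/((4 - √2) - 3*√((-4)² + (-4)²)))² = (27 + 1/((4 - √2) - 3*√(16 + 16)))² = (27 + 1/((4 - √2) - 12*√2))² = (27 + 1/(4 - 13*√2))²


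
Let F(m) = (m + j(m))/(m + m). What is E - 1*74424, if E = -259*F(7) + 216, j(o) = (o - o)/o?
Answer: -148675/2 ≈ -74338.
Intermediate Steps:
j(o) = 0 (j(o) = 0/o = 0)
F(m) = ½ (F(m) = (m + 0)/(m + m) = m/((2*m)) = m*(1/(2*m)) = ½)
E = 173/2 (E = -259*½ + 216 = -259/2 + 216 = 173/2 ≈ 86.500)
E - 1*74424 = 173/2 - 1*74424 = 173/2 - 74424 = -148675/2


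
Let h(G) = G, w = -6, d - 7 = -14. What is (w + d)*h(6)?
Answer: -78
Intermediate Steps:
d = -7 (d = 7 - 14 = -7)
(w + d)*h(6) = (-6 - 7)*6 = -13*6 = -78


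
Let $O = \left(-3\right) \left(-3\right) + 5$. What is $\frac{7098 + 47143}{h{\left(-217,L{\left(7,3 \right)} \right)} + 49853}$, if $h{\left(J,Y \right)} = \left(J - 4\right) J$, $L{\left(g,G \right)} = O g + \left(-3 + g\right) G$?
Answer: $\frac{54241}{97810} \approx 0.55455$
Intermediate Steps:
$O = 14$ ($O = 9 + 5 = 14$)
$L{\left(g,G \right)} = 14 g + G \left(-3 + g\right)$ ($L{\left(g,G \right)} = 14 g + \left(-3 + g\right) G = 14 g + G \left(-3 + g\right)$)
$h{\left(J,Y \right)} = J \left(-4 + J\right)$ ($h{\left(J,Y \right)} = \left(-4 + J\right) J = J \left(-4 + J\right)$)
$\frac{7098 + 47143}{h{\left(-217,L{\left(7,3 \right)} \right)} + 49853} = \frac{7098 + 47143}{- 217 \left(-4 - 217\right) + 49853} = \frac{54241}{\left(-217\right) \left(-221\right) + 49853} = \frac{54241}{47957 + 49853} = \frac{54241}{97810}$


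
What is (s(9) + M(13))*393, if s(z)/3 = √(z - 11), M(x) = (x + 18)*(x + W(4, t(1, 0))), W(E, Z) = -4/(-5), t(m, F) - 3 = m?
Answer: 840627/5 + 1179*I*√2 ≈ 1.6813e+5 + 1667.4*I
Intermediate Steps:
t(m, F) = 3 + m
W(E, Z) = ⅘ (W(E, Z) = -4*(-⅕) = ⅘)
M(x) = (18 + x)*(⅘ + x) (M(x) = (x + 18)*(x + ⅘) = (18 + x)*(⅘ + x))
s(z) = 3*√(-11 + z) (s(z) = 3*√(z - 11) = 3*√(-11 + z))
(s(9) + M(13))*393 = (3*√(-11 + 9) + (72/5 + 13² + (94/5)*13))*393 = (3*√(-2) + (72/5 + 169 + 1222/5))*393 = (3*(I*√2) + 2139/5)*393 = (3*I*√2 + 2139/5)*393 = (2139/5 + 3*I*√2)*393 = 840627/5 + 1179*I*√2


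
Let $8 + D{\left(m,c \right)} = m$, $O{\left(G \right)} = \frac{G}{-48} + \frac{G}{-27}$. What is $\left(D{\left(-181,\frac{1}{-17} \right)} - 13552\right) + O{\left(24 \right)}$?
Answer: $- \frac{247363}{18} \approx -13742.0$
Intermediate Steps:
$O{\left(G \right)} = - \frac{25 G}{432}$ ($O{\left(G \right)} = G \left(- \frac{1}{48}\right) + G \left(- \frac{1}{27}\right) = - \frac{G}{48} - \frac{G}{27} = - \frac{25 G}{432}$)
$D{\left(m,c \right)} = -8 + m$
$\left(D{\left(-181,\frac{1}{-17} \right)} - 13552\right) + O{\left(24 \right)} = \left(\left(-8 - 181\right) - 13552\right) - \frac{25}{18} = \left(-189 - 13552\right) - \frac{25}{18} = -13741 - \frac{25}{18} = - \frac{247363}{18}$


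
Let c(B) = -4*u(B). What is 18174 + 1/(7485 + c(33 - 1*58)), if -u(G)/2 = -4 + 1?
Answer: 135596215/7461 ≈ 18174.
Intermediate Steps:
u(G) = 6 (u(G) = -2*(-4 + 1) = -2*(-3) = 6)
c(B) = -24 (c(B) = -4*6 = -24)
18174 + 1/(7485 + c(33 - 1*58)) = 18174 + 1/(7485 - 24) = 18174 + 1/7461 = 135596215/7461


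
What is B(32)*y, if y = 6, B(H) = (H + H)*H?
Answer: 12288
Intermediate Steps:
B(H) = 2*H**2 (B(H) = (2*H)*H = 2*H**2)
B(32)*y = (2*32**2)*6 = (2*1024)*6 = 2048*6 = 12288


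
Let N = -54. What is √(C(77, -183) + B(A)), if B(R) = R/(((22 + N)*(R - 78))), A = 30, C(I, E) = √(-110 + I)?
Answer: √(5 + 256*I*√33)/16 ≈ 1.6977 + 1.6919*I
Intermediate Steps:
B(R) = R/(2496 - 32*R) (B(R) = R/(((22 - 54)*(R - 78))) = R/((-32*(-78 + R))) = R/(2496 - 32*R))
√(C(77, -183) + B(A)) = √(√(-110 + 77) - 1*30/(-2496 + 32*30)) = √(√(-33) - 1*30/(-2496 + 960)) = √(I*√33 - 1*30/(-1536)) = √(I*√33 - 1*30*(-1/1536)) = √(I*√33 + 5/256) = √(5/256 + I*√33)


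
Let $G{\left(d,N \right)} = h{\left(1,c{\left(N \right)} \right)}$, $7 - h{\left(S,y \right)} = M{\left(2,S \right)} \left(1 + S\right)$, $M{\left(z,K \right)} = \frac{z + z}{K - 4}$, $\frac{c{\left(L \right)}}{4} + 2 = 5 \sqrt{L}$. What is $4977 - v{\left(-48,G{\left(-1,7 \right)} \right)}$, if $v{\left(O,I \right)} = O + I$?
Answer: $\frac{15046}{3} \approx 5015.3$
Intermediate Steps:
$c{\left(L \right)} = -8 + 20 \sqrt{L}$ ($c{\left(L \right)} = -8 + 4 \cdot 5 \sqrt{L} = -8 + 20 \sqrt{L}$)
$M{\left(z,K \right)} = \frac{2 z}{-4 + K}$
$h{\left(S,y \right)} = 7 - \frac{4 \left(1 + S\right)}{-4 + S}$ ($h{\left(S,y \right)} = 7 - 2 \cdot 2 \frac{1}{-4 + S} \left(1 + S\right) = 7 - \frac{4}{-4 + S} \left(1 + S\right) = 7 - \frac{4 \left(1 + S\right)}{-4 + S}$)
$G{\left(d,N \right)} = \frac{29}{3}$ ($G{\left(d,N \right)} = \frac{-32 + 3 \cdot 1}{-4 + 1} = \frac{-32 + 3}{-3} = \left(- \frac{1}{3}\right) \left(-29\right) = \frac{29}{3}$)
$v{\left(O,I \right)} = I + O$
$4977 - v{\left(-48,G{\left(-1,7 \right)} \right)} = 4977 - \left(\frac{29}{3} - 48\right) = 4977 - - \frac{115}{3} = 4977 + \frac{115}{3} = \frac{15046}{3}$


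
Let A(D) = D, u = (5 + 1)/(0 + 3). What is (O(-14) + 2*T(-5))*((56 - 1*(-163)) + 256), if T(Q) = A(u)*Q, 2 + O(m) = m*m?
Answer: 82650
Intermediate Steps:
O(m) = -2 + m**2 (O(m) = -2 + m*m = -2 + m**2)
u = 2 (u = 6/3 = 6*(1/3) = 2)
T(Q) = 2*Q
(O(-14) + 2*T(-5))*((56 - 1*(-163)) + 256) = ((-2 + (-14)**2) + 2*(2*(-5)))*((56 - 1*(-163)) + 256) = ((-2 + 196) + 2*(-10))*((56 + 163) + 256) = (194 - 20)*(219 + 256) = 174*475 = 82650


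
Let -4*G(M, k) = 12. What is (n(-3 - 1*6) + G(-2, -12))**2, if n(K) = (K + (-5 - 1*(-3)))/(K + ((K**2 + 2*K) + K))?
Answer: 21316/2025 ≈ 10.526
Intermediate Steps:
n(K) = (-2 + K)/(K**2 + 4*K) (n(K) = (K + (-5 + 3))/(K + (K**2 + 3*K)) = (K - 2)/(K**2 + 4*K) = (-2 + K)/(K**2 + 4*K))
G(M, k) = -3 (G(M, k) = -1/4*12 = -3)
(n(-3 - 1*6) + G(-2, -12))**2 = ((-2 + (-3 - 1*6))/((-3 - 1*6)*(4 + (-3 - 1*6))) - 3)**2 = ((-2 + (-3 - 6))/((-3 - 6)*(4 + (-3 - 6))) - 3)**2 = ((-2 - 9)/((-9)*(4 - 9)) - 3)**2 = (-1/9*(-11)/(-5) - 3)**2 = (-1/9*(-1/5)*(-11) - 3)**2 = (-11/45 - 3)**2 = (-146/45)**2 = 21316/2025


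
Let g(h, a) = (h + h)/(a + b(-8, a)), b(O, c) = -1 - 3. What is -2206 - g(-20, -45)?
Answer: -108134/49 ≈ -2206.8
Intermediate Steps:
b(O, c) = -4
g(h, a) = 2*h/(-4 + a) (g(h, a) = (h + h)/(a - 4) = (2*h)/(-4 + a) = 2*h/(-4 + a))
-2206 - g(-20, -45) = -2206 - 2*(-20)/(-4 - 45) = -2206 - 2*(-20)/(-49) = -2206 - 2*(-20)*(-1)/49 = -2206 - 1*40/49 = -2206 - 40/49 = -108134/49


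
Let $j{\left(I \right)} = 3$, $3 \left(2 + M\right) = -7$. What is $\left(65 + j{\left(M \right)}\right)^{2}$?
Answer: $4624$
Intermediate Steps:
$M = - \frac{13}{3}$ ($M = -2 + \frac{1}{3} \left(-7\right) = -2 - \frac{7}{3} = - \frac{13}{3} \approx -4.3333$)
$\left(65 + j{\left(M \right)}\right)^{2} = \left(65 + 3\right)^{2} = 68^{2} = 4624$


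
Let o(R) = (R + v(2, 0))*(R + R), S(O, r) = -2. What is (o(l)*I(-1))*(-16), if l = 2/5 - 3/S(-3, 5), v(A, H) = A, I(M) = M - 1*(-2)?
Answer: -5928/25 ≈ -237.12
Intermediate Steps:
I(M) = 2 + M (I(M) = M + 2 = 2 + M)
l = 19/10 (l = 2/5 - 3/(-2) = 2*(1/5) - 3*(-1/2) = 2/5 + 3/2 = 19/10 ≈ 1.9000)
o(R) = 2*R*(2 + R) (o(R) = (R + 2)*(R + R) = (2 + R)*(2*R) = 2*R*(2 + R))
(o(l)*I(-1))*(-16) = ((2*(19/10)*(2 + 19/10))*(2 - 1))*(-16) = ((2*(19/10)*(39/10))*1)*(-16) = ((741/50)*1)*(-16) = (741/50)*(-16) = -5928/25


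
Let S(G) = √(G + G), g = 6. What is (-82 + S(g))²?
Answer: 6736 - 328*√3 ≈ 6167.9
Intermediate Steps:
S(G) = √2*√G (S(G) = √(2*G) = √2*√G)
(-82 + S(g))² = (-82 + √2*√6)² = (-82 + 2*√3)²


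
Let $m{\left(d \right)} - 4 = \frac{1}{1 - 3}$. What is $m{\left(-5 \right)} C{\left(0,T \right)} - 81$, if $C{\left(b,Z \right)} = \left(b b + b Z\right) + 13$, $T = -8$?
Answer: $- \frac{71}{2} \approx -35.5$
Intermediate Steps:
$C{\left(b,Z \right)} = 13 + b^{2} + Z b$ ($C{\left(b,Z \right)} = \left(b^{2} + Z b\right) + 13 = 13 + b^{2} + Z b$)
$m{\left(d \right)} = \frac{7}{2}$ ($m{\left(d \right)} = 4 + \frac{1}{1 - 3} = 4 + \frac{1}{-2} = 4 - \frac{1}{2} = \frac{7}{2}$)
$m{\left(-5 \right)} C{\left(0,T \right)} - 81 = \frac{7 \left(13 + 0^{2} - 0\right)}{2} - 81 = \frac{7 \left(13 + 0 + 0\right)}{2} - 81 = \frac{7}{2} \cdot 13 - 81 = \frac{91}{2} - 81 = - \frac{71}{2}$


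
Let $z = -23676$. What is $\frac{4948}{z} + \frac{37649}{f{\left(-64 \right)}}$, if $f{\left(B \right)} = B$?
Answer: $- \frac{222923599}{378816} \approx -588.47$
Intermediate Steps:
$\frac{4948}{z} + \frac{37649}{f{\left(-64 \right)}} = \frac{4948}{-23676} + \frac{37649}{-64} = 4948 \left(- \frac{1}{23676}\right) + 37649 \left(- \frac{1}{64}\right) = - \frac{1237}{5919} - \frac{37649}{64} = - \frac{222923599}{378816}$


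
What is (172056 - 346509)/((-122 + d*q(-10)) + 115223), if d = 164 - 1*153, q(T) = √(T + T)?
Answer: -20079714753/13248242621 + 3837966*I*√5/13248242621 ≈ -1.5157 + 0.00064778*I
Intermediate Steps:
q(T) = √2*√T (q(T) = √(2*T) = √2*√T)
d = 11 (d = 164 - 153 = 11)
(172056 - 346509)/((-122 + d*q(-10)) + 115223) = (172056 - 346509)/((-122 + 11*(√2*√(-10))) + 115223) = -174453/((-122 + 11*(√2*(I*√10))) + 115223) = -174453/((-122 + 11*(2*I*√5)) + 115223) = -174453/((-122 + 22*I*√5) + 115223) = -174453/(115101 + 22*I*√5)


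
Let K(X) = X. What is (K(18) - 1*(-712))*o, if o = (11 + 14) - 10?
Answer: 10950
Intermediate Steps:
o = 15 (o = 25 - 10 = 15)
(K(18) - 1*(-712))*o = (18 - 1*(-712))*15 = (18 + 712)*15 = 730*15 = 10950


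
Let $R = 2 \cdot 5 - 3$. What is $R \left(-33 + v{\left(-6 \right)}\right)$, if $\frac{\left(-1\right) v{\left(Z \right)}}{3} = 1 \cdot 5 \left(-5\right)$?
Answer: $294$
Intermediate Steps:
$v{\left(Z \right)} = 75$ ($v{\left(Z \right)} = - 3 \cdot 1 \cdot 5 \left(-5\right) = - 3 \cdot 5 \left(-5\right) = \left(-3\right) \left(-25\right) = 75$)
$R = 7$ ($R = 10 - 3 = 7$)
$R \left(-33 + v{\left(-6 \right)}\right) = 7 \left(-33 + 75\right) = 7 \cdot 42 = 294$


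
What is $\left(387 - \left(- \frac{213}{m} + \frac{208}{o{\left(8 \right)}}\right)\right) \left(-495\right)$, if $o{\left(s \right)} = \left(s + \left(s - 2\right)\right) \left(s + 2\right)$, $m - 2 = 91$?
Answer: $- \frac{41656032}{217} \approx -1.9196 \cdot 10^{5}$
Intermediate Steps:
$m = 93$ ($m = 2 + 91 = 93$)
$o{\left(s \right)} = \left(-2 + 2 s\right) \left(2 + s\right)$ ($o{\left(s \right)} = \left(s + \left(-2 + s\right)\right) \left(2 + s\right) = \left(-2 + 2 s\right) \left(2 + s\right)$)
$\left(387 - \left(- \frac{213}{m} + \frac{208}{o{\left(8 \right)}}\right)\right) \left(-495\right) = \left(387 + \left(\frac{213}{93} - \frac{208}{-4 + 2 \cdot 8 + 2 \cdot 8^{2}}\right)\right) \left(-495\right) = \left(387 + \left(213 \cdot \frac{1}{93} - \frac{208}{-4 + 16 + 2 \cdot 64}\right)\right) \left(-495\right) = \left(387 + \left(\frac{71}{31} - \frac{208}{-4 + 16 + 128}\right)\right) \left(-495\right) = \left(387 + \left(\frac{71}{31} - \frac{208}{140}\right)\right) \left(-495\right) = \left(387 + \left(\frac{71}{31} - \frac{52}{35}\right)\right) \left(-495\right) = \left(387 + \frac{873}{1085}\right) \left(-495\right) = \frac{420768}{1085} \left(-495\right) = - \frac{41656032}{217}$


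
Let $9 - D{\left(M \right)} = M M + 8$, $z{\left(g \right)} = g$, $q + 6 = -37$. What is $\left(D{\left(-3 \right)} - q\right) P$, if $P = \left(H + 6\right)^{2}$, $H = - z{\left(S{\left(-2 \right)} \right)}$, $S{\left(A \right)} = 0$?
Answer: $1260$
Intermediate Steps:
$q = -43$ ($q = -6 - 37 = -43$)
$D{\left(M \right)} = 1 - M^{2}$ ($D{\left(M \right)} = 9 - \left(M M + 8\right) = 9 - \left(M^{2} + 8\right) = 9 - \left(8 + M^{2}\right) = 1 - M^{2}$)
$H = 0$ ($H = \left(-1\right) 0 = 0$)
$P = 36$ ($P = \left(0 + 6\right)^{2} = 6^{2} = 36$)
$\left(D{\left(-3 \right)} - q\right) P = \left(\left(1 - \left(-3\right)^{2}\right) - -43\right) 36 = \left(\left(1 - 9\right) + 43\right) 36 = \left(-8 + 43\right) 36 = 35 \cdot 36 = 1260$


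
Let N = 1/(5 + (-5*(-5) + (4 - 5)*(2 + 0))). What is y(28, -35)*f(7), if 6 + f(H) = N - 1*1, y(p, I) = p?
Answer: -195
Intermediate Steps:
N = 1/28 (N = 1/(5 + (25 - 1*2)) = 1/(5 + (25 - 2)) = 1/(5 + 23) = 1/28 ≈ 0.035714)
f(H) = -195/28 (f(H) = -6 + (1/28 - 1*1) = -6 + (1/28 - 1) = -6 - 27/28 = -195/28)
y(28, -35)*f(7) = 28*(-195/28) = -195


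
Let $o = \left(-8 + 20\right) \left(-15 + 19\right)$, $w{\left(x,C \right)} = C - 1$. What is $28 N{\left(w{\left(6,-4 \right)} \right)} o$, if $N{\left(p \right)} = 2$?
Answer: $2688$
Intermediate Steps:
$w{\left(x,C \right)} = -1 + C$
$o = 48$ ($o = 12 \cdot 4 = 48$)
$28 N{\left(w{\left(6,-4 \right)} \right)} o = 28 \cdot 2 \cdot 48 = 56 \cdot 48 = 2688$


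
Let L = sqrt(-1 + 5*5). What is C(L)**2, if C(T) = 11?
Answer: 121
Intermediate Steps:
L = 2*sqrt(6) (L = sqrt(-1 + 25) = sqrt(24) = 2*sqrt(6) ≈ 4.8990)
C(L)**2 = 11**2 = 121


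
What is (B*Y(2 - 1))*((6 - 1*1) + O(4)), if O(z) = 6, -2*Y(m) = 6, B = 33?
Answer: -1089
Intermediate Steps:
Y(m) = -3 (Y(m) = -1/2*6 = -3)
(B*Y(2 - 1))*((6 - 1*1) + O(4)) = (33*(-3))*((6 - 1*1) + 6) = -99*((6 - 1) + 6) = -99*(5 + 6) = -99*11 = -1089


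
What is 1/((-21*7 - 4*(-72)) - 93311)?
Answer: -1/93170 ≈ -1.0733e-5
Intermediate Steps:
1/((-21*7 - 4*(-72)) - 93311) = 1/((-147 + 288) - 93311) = 1/(141 - 93311) = 1/(-93170) = -1/93170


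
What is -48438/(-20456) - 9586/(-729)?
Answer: 115701259/7456212 ≈ 15.517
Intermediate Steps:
-48438/(-20456) - 9586/(-729) = -48438*(-1/20456) - 9586*(-1/729) = 24219/10228 + 9586/729 = 115701259/7456212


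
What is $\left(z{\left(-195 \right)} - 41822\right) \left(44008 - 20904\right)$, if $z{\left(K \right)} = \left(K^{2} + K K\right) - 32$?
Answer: $790064384$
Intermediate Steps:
$z{\left(K \right)} = -32 + 2 K^{2}$ ($z{\left(K \right)} = \left(K^{2} + K^{2}\right) - 32 = 2 K^{2} - 32 = -32 + 2 K^{2}$)
$\left(z{\left(-195 \right)} - 41822\right) \left(44008 - 20904\right) = \left(\left(-32 + 2 \left(-195\right)^{2}\right) - 41822\right) \left(44008 - 20904\right) = \left(\left(-32 + 2 \cdot 38025\right) - 41822\right) 23104 = \left(\left(-32 + 76050\right) - 41822\right) 23104 = \left(76018 - 41822\right) 23104 = 34196 \cdot 23104 = 790064384$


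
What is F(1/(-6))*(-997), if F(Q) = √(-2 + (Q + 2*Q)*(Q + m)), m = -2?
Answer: -997*I*√33/6 ≈ -954.55*I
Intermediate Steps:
F(Q) = √(-2 + 3*Q*(-2 + Q)) (F(Q) = √(-2 + (Q + 2*Q)*(Q - 2)) = √(-2 + (3*Q)*(-2 + Q)) = √(-2 + 3*Q*(-2 + Q)))
F(1/(-6))*(-997) = √(-2 - 6/(-6) + 3*(1/(-6))²)*(-997) = √(-2 - 6*(-⅙) + 3*(-⅙)²)*(-997) = √(-2 + 1 + 3*(1/36))*(-997) = √(-2 + 1 + 1/12)*(-997) = √(-11/12)*(-997) = (I*√33/6)*(-997) = -997*I*√33/6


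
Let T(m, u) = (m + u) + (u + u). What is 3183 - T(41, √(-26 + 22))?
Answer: 3142 - 6*I ≈ 3142.0 - 6.0*I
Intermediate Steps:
T(m, u) = m + 3*u (T(m, u) = (m + u) + 2*u = m + 3*u)
3183 - T(41, √(-26 + 22)) = 3183 - (41 + 3*√(-26 + 22)) = 3183 - (41 + 3*√(-4)) = 3183 - (41 + 3*(2*I)) = 3183 - (41 + 6*I) = 3183 + (-41 - 6*I) = 3142 - 6*I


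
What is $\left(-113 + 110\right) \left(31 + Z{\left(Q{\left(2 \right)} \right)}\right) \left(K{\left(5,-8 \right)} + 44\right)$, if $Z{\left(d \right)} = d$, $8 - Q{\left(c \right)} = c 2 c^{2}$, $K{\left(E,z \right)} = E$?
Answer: $-3381$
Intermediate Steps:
$Q{\left(c \right)} = 8 - 2 c^{3}$ ($Q{\left(c \right)} = 8 - c 2 c^{2} = 8 - 2 c c^{2} = 8 - 2 c^{3}$)
$\left(-113 + 110\right) \left(31 + Z{\left(Q{\left(2 \right)} \right)}\right) \left(K{\left(5,-8 \right)} + 44\right) = \left(-113 + 110\right) \left(31 + \left(8 - 2 \cdot 2^{3}\right)\right) \left(5 + 44\right) = - 3 \left(31 + \left(8 - 16\right)\right) 49 = - 3 \left(31 - 8\right) 49 = - 3 \cdot 23 \cdot 49 = \left(-3\right) 1127 = -3381$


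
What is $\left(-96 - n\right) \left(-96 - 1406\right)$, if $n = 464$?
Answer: $841120$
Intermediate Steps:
$\left(-96 - n\right) \left(-96 - 1406\right) = \left(-96 - 464\right) \left(-96 - 1406\right) = \left(-96 - 464\right) \left(-1502\right) = \left(-560\right) \left(-1502\right) = 841120$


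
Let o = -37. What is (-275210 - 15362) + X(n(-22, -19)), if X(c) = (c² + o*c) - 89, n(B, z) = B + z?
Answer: -287463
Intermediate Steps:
X(c) = -89 + c² - 37*c (X(c) = (c² - 37*c) - 89 = -89 + c² - 37*c)
(-275210 - 15362) + X(n(-22, -19)) = (-275210 - 15362) + (-89 + (-22 - 19)² - 37*(-22 - 19)) = -290572 + (-89 + (-41)² - 37*(-41)) = -290572 + (-89 + 1681 + 1517) = -290572 + 3109 = -287463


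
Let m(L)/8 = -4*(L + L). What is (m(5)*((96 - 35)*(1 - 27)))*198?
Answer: 100488960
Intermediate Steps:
m(L) = -64*L (m(L) = 8*(-4*(L + L)) = 8*(-8*L) = -64*L)
(m(5)*((96 - 35)*(1 - 27)))*198 = ((-64*5)*((96 - 35)*(1 - 27)))*198 = -19520*(-26)*198 = -320*(-1586)*198 = 507520*198 = 100488960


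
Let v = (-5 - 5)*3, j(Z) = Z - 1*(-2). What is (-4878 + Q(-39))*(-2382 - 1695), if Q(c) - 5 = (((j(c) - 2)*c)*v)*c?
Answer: -7235439669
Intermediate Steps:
j(Z) = 2 + Z (j(Z) = Z + 2 = 2 + Z)
v = -30 (v = -10*3 = -30)
Q(c) = 5 - 30*c³ (Q(c) = 5 + ((((2 + c) - 2)*c)*(-30))*c = 5 + ((c*c)*(-30))*c = 5 + (c²*(-30))*c = 5 + (-30*c²)*c = 5 - 30*c³)
(-4878 + Q(-39))*(-2382 - 1695) = (-4878 + (5 - 30*(-39)³))*(-2382 - 1695) = (-4878 + (5 - 30*(-59319)))*(-4077) = (-4878 + (5 + 1779570))*(-4077) = (-4878 + 1779575)*(-4077) = 1774697*(-4077) = -7235439669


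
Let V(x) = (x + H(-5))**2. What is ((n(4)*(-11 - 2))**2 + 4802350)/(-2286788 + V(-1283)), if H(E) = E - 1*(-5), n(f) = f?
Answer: -4805054/640699 ≈ -7.4997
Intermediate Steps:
H(E) = 5 + E (H(E) = E + 5 = 5 + E)
V(x) = x**2 (V(x) = (x + (5 - 5))**2 = (x + 0)**2 = x**2)
((n(4)*(-11 - 2))**2 + 4802350)/(-2286788 + V(-1283)) = ((4*(-11 - 2))**2 + 4802350)/(-2286788 + (-1283)**2) = ((4*(-13))**2 + 4802350)/(-2286788 + 1646089) = ((-52)**2 + 4802350)/(-640699) = (2704 + 4802350)*(-1/640699) = 4805054*(-1/640699) = -4805054/640699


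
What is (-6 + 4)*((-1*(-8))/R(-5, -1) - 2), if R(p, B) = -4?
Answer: 8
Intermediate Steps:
(-6 + 4)*((-1*(-8))/R(-5, -1) - 2) = (-6 + 4)*(-1*(-8)/(-4) - 2) = -2*(8*(-1/4) - 2) = -2*(-2 - 2) = -2*(-4) = 8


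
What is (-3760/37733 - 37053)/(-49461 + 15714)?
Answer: 199732087/181910793 ≈ 1.0980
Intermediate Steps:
(-3760/37733 - 37053)/(-49461 + 15714) = (-3760*1/37733 - 37053)/(-33747) = (-3760/37733 - 37053)*(-1/33747) = -1398124609/37733*(-1/33747) = 199732087/181910793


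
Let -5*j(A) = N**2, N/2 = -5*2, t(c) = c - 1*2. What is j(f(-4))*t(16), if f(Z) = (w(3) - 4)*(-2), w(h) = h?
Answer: -1120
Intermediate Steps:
t(c) = -2 + c (t(c) = c - 2 = -2 + c)
f(Z) = 2 (f(Z) = (3 - 4)*(-2) = -1*(-2) = 2)
N = -20 (N = 2*(-5*2) = 2*(-10) = -20)
j(A) = -80 (j(A) = -1/5*(-20)**2 = -1/5*400 = -80)
j(f(-4))*t(16) = -80*(-2 + 16) = -80*14 = -1120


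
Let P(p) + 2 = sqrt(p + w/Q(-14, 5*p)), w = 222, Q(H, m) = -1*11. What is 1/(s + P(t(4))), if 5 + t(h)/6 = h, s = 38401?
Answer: 422389/16219315499 - 12*I*sqrt(22)/16219315499 ≈ 2.6042e-5 - 3.4702e-9*I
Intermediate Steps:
Q(H, m) = -11
t(h) = -30 + 6*h
P(p) = -2 + sqrt(-222/11 + p) (P(p) = -2 + sqrt(p + 222/(-11)) = -2 + sqrt(p + 222*(-1/11)) = -2 + sqrt(p - 222/11) = -2 + sqrt(-222/11 + p))
1/(s + P(t(4))) = 1/(38401 + (-2 + sqrt(-2442 + 121*(-30 + 6*4))/11)) = 1/(38401 + (-2 + sqrt(-2442 + 121*(-30 + 24))/11)) = 1/(38401 + (-2 + sqrt(-2442 + 121*(-6))/11)) = 1/(38401 + (-2 + sqrt(-2442 - 726)/11)) = 1/(38401 + (-2 + sqrt(-3168)/11)) = 1/(38401 + (-2 + (12*I*sqrt(22))/11)) = 1/(38401 + (-2 + 12*I*sqrt(22)/11)) = 1/(38399 + 12*I*sqrt(22)/11)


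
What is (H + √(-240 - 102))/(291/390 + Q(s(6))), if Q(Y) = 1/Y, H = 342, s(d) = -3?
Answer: 133380/161 + 1170*I*√38/161 ≈ 828.45 + 44.797*I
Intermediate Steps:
(H + √(-240 - 102))/(291/390 + Q(s(6))) = (342 + √(-240 - 102))/(291/390 + 1/(-3)) = (342 + √(-342))/(291*(1/390) - ⅓) = (342 + 3*I*√38)/(97/130 - ⅓) = (342 + 3*I*√38)/(161/390) = (342 + 3*I*√38)*(390/161) = 133380/161 + 1170*I*√38/161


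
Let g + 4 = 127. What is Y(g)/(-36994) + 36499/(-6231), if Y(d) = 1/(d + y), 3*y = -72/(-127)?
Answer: -7041522755069/1202107637010 ≈ -5.8577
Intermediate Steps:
g = 123 (g = -4 + 127 = 123)
y = 24/127 (y = (-72/(-127))/3 = (-72*(-1/127))/3 = (⅓)*(72/127) = 24/127 ≈ 0.18898)
Y(d) = 1/(24/127 + d) (Y(d) = 1/(d + 24/127) = 1/(24/127 + d))
Y(g)/(-36994) + 36499/(-6231) = (127/(24 + 127*123))/(-36994) + 36499/(-6231) = (127/(24 + 15621))*(-1/36994) + 36499*(-1/6231) = (127/15645)*(-1/36994) - 36499/6231 = -127/578771130 - 36499/6231 = -7041522755069/1202107637010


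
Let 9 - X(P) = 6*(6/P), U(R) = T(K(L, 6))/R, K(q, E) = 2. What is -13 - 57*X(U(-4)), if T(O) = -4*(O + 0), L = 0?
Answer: 500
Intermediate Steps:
T(O) = -4*O
U(R) = -8/R (U(R) = (-4*2)/R = -8/R)
X(P) = 9 - 36/P (X(P) = 9 - 6*6/P = 9 - 36/P)
-13 - 57*X(U(-4)) = -13 - 57*(9 - 36/((-8/(-4)))) = -13 - 57*(9 - 36/((-8*(-¼)))) = -13 - 57*(9 - 36/2) = -13 - 57*(9 - 36*½) = -13 - 57*(9 - 18) = -13 - 57*(-9) = -13 + 513 = 500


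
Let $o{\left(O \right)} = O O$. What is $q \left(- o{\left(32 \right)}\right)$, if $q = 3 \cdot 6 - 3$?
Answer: $-15360$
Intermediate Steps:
$o{\left(O \right)} = O^{2}$
$q = 15$ ($q = 18 - 3 = 15$)
$q \left(- o{\left(32 \right)}\right) = 15 \left(- 32^{2}\right) = 15 \left(\left(-1\right) 1024\right) = 15 \left(-1024\right) = -15360$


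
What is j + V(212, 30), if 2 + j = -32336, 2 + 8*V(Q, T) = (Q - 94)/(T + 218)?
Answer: -32079485/992 ≈ -32338.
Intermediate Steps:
V(Q, T) = -1/4 + (-94 + Q)/(8*(218 + T)) (V(Q, T) = -1/4 + ((Q - 94)/(T + 218))/8 = -1/4 + ((-94 + Q)/(218 + T))/8 = -1/4 + (-94 + Q)/(8*(218 + T)))
j = -32338 (j = -2 - 32336 = -32338)
j + V(212, 30) = -32338 + (-530 + 212 - 2*30)/(8*(218 + 30)) = -32338 + (1/8)*(-530 + 212 - 60)/248 = -32338 + (1/8)*(1/248)*(-378) = -32338 - 189/992 = -32079485/992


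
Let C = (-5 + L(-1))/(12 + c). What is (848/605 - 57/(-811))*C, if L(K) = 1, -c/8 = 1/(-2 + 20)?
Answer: -6499917/12757030 ≈ -0.50952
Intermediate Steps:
c = -4/9 (c = -8/(-2 + 20) = -8/18 = -8*1/18 = -4/9 ≈ -0.44444)
C = -9/26 (C = (-5 + 1)/(12 - 4/9) = -4/104/9 = -4*9/104 = -9/26 ≈ -0.34615)
(848/605 - 57/(-811))*C = (848/605 - 57/(-811))*(-9/26) = (848*(1/605) - 57*(-1/811))*(-9/26) = (848/605 + 57/811)*(-9/26) = (722213/490655)*(-9/26) = -6499917/12757030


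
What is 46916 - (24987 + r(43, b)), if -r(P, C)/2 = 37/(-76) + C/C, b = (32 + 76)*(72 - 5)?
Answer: 833341/38 ≈ 21930.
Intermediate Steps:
b = 7236 (b = 108*67 = 7236)
r(P, C) = -39/38 (r(P, C) = -2*(37/(-76) + C/C) = -2*(37*(-1/76) + 1) = -2*(-37/76 + 1) = -2*39/76 = -39/38)
46916 - (24987 + r(43, b)) = 46916 - (24987 - 39/38) = 46916 - 1*949467/38 = 46916 - 949467/38 = 833341/38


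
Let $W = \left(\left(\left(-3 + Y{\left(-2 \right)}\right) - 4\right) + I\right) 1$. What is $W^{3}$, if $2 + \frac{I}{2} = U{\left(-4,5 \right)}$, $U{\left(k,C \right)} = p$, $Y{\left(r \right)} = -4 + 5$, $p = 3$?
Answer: $-64$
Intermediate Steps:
$Y{\left(r \right)} = 1$
$U{\left(k,C \right)} = 3$
$I = 2$ ($I = -4 + 2 \cdot 3 = -4 + 6 = 2$)
$W = -4$ ($W = \left(\left(\left(-3 + 1\right) - 4\right) + 2\right) 1 = \left(\left(-2 - 4\right) + 2\right) 1 = \left(-6 + 2\right) 1 = \left(-4\right) 1 = -4$)
$W^{3} = \left(-4\right)^{3} = -64$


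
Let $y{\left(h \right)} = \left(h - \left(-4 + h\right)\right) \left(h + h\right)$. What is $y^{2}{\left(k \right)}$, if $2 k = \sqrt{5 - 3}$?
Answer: $32$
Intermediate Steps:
$k = \frac{\sqrt{2}}{2}$ ($k = \frac{\sqrt{5 - 3}}{2} = \frac{\sqrt{2}}{2} \approx 0.70711$)
$y{\left(h \right)} = 8 h$ ($y{\left(h \right)} = 4 \cdot 2 h = 8 h$)
$y^{2}{\left(k \right)} = \left(8 \frac{\sqrt{2}}{2}\right)^{2} = \left(4 \sqrt{2}\right)^{2} = 32$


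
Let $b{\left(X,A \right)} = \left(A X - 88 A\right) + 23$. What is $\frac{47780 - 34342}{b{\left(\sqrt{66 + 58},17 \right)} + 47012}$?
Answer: $\frac{19740422}{66895635} - \frac{456892 \sqrt{31}}{2073764685} \approx 0.29387$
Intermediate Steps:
$b{\left(X,A \right)} = 23 - 88 A + A X$ ($b{\left(X,A \right)} = \left(- 88 A + A X\right) + 23 = 23 - 88 A + A X$)
$\frac{47780 - 34342}{b{\left(\sqrt{66 + 58},17 \right)} + 47012} = \frac{47780 - 34342}{\left(23 - 1496 + 17 \sqrt{66 + 58}\right) + 47012} = \frac{13438}{\left(23 - 1496 + 17 \sqrt{124}\right) + 47012} = \frac{13438}{\left(23 - 1496 + 17 \cdot 2 \sqrt{31}\right) + 47012} = \frac{13438}{\left(23 - 1496 + 34 \sqrt{31}\right) + 47012} = \frac{13438}{\left(-1473 + 34 \sqrt{31}\right) + 47012} = \frac{13438}{45539 + 34 \sqrt{31}}$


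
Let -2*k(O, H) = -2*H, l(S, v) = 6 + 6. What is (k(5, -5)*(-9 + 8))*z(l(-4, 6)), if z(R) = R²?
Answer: 720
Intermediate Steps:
l(S, v) = 12
k(O, H) = H (k(O, H) = -(-1)*H = H)
(k(5, -5)*(-9 + 8))*z(l(-4, 6)) = -5*(-9 + 8)*12² = -5*(-1)*144 = 5*144 = 720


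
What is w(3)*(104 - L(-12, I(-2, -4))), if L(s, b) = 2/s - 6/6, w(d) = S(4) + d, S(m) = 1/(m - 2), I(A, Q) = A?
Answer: 4417/12 ≈ 368.08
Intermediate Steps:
S(m) = 1/(-2 + m)
w(d) = ½ + d (w(d) = 1/(-2 + 4) + d = 1/2 + d = ½ + d)
L(s, b) = -1 + 2/s (L(s, b) = 2/s - 6*⅙ = 2/s - 1 = -1 + 2/s)
w(3)*(104 - L(-12, I(-2, -4))) = (½ + 3)*(104 - (2 - 1*(-12))/(-12)) = 7*(104 - (-1)*(2 + 12)/12)/2 = 7*(104 - (-1)*14/12)/2 = 7*(104 - 1*(-7/6))/2 = 7*(104 + 7/6)/2 = (7/2)*(631/6) = 4417/12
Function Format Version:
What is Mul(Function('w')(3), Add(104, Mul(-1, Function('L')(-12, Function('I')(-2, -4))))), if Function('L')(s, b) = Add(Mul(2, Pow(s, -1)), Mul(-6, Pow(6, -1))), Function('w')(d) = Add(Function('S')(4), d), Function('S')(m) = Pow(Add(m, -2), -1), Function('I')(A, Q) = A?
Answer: Rational(4417, 12) ≈ 368.08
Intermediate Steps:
Function('S')(m) = Pow(Add(-2, m), -1)
Function('w')(d) = Add(Rational(1, 2), d) (Function('w')(d) = Add(Pow(Add(-2, 4), -1), d) = Add(Pow(2, -1), d) = Add(Rational(1, 2), d))
Function('L')(s, b) = Add(-1, Mul(2, Pow(s, -1))) (Function('L')(s, b) = Add(Mul(2, Pow(s, -1)), Mul(-6, Rational(1, 6))) = Add(Mul(2, Pow(s, -1)), -1) = Add(-1, Mul(2, Pow(s, -1))))
Mul(Function('w')(3), Add(104, Mul(-1, Function('L')(-12, Function('I')(-2, -4))))) = Mul(Add(Rational(1, 2), 3), Add(104, Mul(-1, Mul(Pow(-12, -1), Add(2, Mul(-1, -12)))))) = Mul(Rational(7, 2), Add(104, Mul(-1, Mul(Rational(-1, 12), Add(2, 12))))) = Mul(Rational(7, 2), Add(104, Mul(-1, Mul(Rational(-1, 12), 14)))) = Mul(Rational(7, 2), Add(104, Mul(-1, Rational(-7, 6)))) = Mul(Rational(7, 2), Add(104, Rational(7, 6))) = Mul(Rational(7, 2), Rational(631, 6)) = Rational(4417, 12)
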